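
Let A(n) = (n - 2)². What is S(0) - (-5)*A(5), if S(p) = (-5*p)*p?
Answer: 45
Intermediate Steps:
A(n) = (-2 + n)²
S(p) = -5*p²
S(0) - (-5)*A(5) = -5*0² - (-5)*(-2 + 5)² = -5*0 - (-5)*3² = 0 - (-5)*9 = 0 - 1*(-45) = 0 + 45 = 45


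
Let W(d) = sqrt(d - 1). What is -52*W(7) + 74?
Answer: 74 - 52*sqrt(6) ≈ -53.373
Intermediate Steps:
W(d) = sqrt(-1 + d)
-52*W(7) + 74 = -52*sqrt(-1 + 7) + 74 = -52*sqrt(6) + 74 = 74 - 52*sqrt(6)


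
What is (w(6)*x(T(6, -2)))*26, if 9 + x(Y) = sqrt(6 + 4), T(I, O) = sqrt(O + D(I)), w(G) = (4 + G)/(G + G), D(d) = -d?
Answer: -195 + 65*sqrt(10)/3 ≈ -126.48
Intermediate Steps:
w(G) = (4 + G)/(2*G) (w(G) = (4 + G)/((2*G)) = (4 + G)*(1/(2*G)) = (4 + G)/(2*G))
T(I, O) = sqrt(O - I)
x(Y) = -9 + sqrt(10) (x(Y) = -9 + sqrt(6 + 4) = -9 + sqrt(10))
(w(6)*x(T(6, -2)))*26 = (((1/2)*(4 + 6)/6)*(-9 + sqrt(10)))*26 = (((1/2)*(1/6)*10)*(-9 + sqrt(10)))*26 = (5*(-9 + sqrt(10))/6)*26 = (-15/2 + 5*sqrt(10)/6)*26 = -195 + 65*sqrt(10)/3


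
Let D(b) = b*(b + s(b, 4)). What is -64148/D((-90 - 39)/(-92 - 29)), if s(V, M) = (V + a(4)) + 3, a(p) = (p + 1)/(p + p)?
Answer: -7513526944/718917 ≈ -10451.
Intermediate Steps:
a(p) = (1 + p)/(2*p) (a(p) = (1 + p)/((2*p)) = (1 + p)*(1/(2*p)) = (1 + p)/(2*p))
s(V, M) = 29/8 + V (s(V, M) = (V + (½)*(1 + 4)/4) + 3 = (V + (½)*(¼)*5) + 3 = (V + 5/8) + 3 = (5/8 + V) + 3 = 29/8 + V)
D(b) = b*(29/8 + 2*b) (D(b) = b*(b + (29/8 + b)) = b*(29/8 + 2*b))
-64148/D((-90 - 39)/(-92 - 29)) = -64148*8*(-92 - 29)/((-90 - 39)*(29 + 16*((-90 - 39)/(-92 - 29)))) = -64148*968/(129*(29 + 16*(-129/(-121)))) = -64148*968/(129*(29 + 16*(-129*(-1/121)))) = -64148*968/(129*(29 + 16*(129/121))) = -64148*968/(129*(29 + 2064/121)) = -64148/((⅛)*(129/121)*(5573/121)) = -64148/718917/117128 = -64148*117128/718917 = -7513526944/718917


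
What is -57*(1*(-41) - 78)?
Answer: 6783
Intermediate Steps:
-57*(1*(-41) - 78) = -57*(-41 - 78) = -57*(-119) = 6783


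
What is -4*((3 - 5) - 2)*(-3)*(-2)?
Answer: 96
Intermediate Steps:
-4*((3 - 5) - 2)*(-3)*(-2) = -4*(-2 - 2)*(-3)*(-2) = -4*(-4*(-3))*(-2) = -48*(-2) = -4*(-24) = 96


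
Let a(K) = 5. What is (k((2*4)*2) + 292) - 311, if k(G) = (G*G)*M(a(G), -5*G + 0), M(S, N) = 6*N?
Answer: -122899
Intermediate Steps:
k(G) = -30*G³ (k(G) = (G*G)*(6*(-5*G + 0)) = G²*(6*(-5*G)) = G²*(-30*G) = -30*G³)
(k((2*4)*2) + 292) - 311 = (-30*((2*4)*2)³ + 292) - 311 = (-30*(8*2)³ + 292) - 311 = (-30*16³ + 292) - 311 = (-30*4096 + 292) - 311 = (-122880 + 292) - 311 = -122588 - 311 = -122899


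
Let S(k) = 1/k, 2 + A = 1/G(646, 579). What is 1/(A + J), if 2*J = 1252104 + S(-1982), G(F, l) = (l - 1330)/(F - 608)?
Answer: 2976964/1863728160817 ≈ 1.5973e-6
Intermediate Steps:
G(F, l) = (-1330 + l)/(-608 + F)
A = -1540/751 (A = -2 + 1/((-1330 + 579)/(-608 + 646)) = -2 + 1/(-751/38) = -2 - 38/751 = -1540/751 ≈ -2.0506)
J = 2481670127/3964 (J = (1252104 + 1/(-1982))/2 = (1252104 - 1/1982)/2 = (½)*(2481670127/1982) = 2481670127/3964 ≈ 6.2605e+5)
1/(A + J) = 1/(-1540/751 + 2481670127/3964) = 1/(1863728160817/2976964) = 2976964/1863728160817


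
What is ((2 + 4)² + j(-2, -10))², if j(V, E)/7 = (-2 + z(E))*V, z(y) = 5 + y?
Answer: 17956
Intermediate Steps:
j(V, E) = 7*V*(3 + E) (j(V, E) = 7*((-2 + (5 + E))*V) = 7*((3 + E)*V) = 7*(V*(3 + E)) = 7*V*(3 + E))
((2 + 4)² + j(-2, -10))² = ((2 + 4)² + 7*(-2)*(3 - 10))² = (6² + 7*(-2)*(-7))² = (36 + 98)² = 134² = 17956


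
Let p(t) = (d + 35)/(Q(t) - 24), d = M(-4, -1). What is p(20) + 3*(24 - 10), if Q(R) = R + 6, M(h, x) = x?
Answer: 59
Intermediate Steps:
d = -1
Q(R) = 6 + R
p(t) = 34/(-18 + t) (p(t) = (-1 + 35)/((6 + t) - 24) = 34/(-18 + t))
p(20) + 3*(24 - 10) = 34/(-18 + 20) + 3*(24 - 10) = 34/2 + 3*14 = 34*(1/2) + 42 = 17 + 42 = 59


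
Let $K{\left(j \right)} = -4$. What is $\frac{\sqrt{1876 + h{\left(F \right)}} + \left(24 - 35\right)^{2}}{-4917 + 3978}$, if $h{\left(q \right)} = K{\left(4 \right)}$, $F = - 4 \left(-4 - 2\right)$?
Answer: $- \frac{121}{939} - \frac{4 \sqrt{13}}{313} \approx -0.17494$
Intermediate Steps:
$F = 24$ ($F = \left(-4\right) \left(-6\right) = 24$)
$h{\left(q \right)} = -4$
$\frac{\sqrt{1876 + h{\left(F \right)}} + \left(24 - 35\right)^{2}}{-4917 + 3978} = \frac{\sqrt{1876 - 4} + \left(24 - 35\right)^{2}}{-4917 + 3978} = \frac{\sqrt{1872} + \left(-11\right)^{2}}{-939} = \left(12 \sqrt{13} + 121\right) \left(- \frac{1}{939}\right) = \left(121 + 12 \sqrt{13}\right) \left(- \frac{1}{939}\right) = - \frac{121}{939} - \frac{4 \sqrt{13}}{313}$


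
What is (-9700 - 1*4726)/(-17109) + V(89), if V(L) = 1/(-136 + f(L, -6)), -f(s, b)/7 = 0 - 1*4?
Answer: 171211/205308 ≈ 0.83392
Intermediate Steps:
f(s, b) = 28 (f(s, b) = -7*(0 - 1*4) = -7*(0 - 4) = -7*(-4) = 28)
V(L) = -1/108 (V(L) = 1/(-136 + 28) = 1/(-108) = -1/108)
(-9700 - 1*4726)/(-17109) + V(89) = (-9700 - 1*4726)/(-17109) - 1/108 = (-9700 - 4726)*(-1/17109) - 1/108 = -14426*(-1/17109) - 1/108 = 14426/17109 - 1/108 = 171211/205308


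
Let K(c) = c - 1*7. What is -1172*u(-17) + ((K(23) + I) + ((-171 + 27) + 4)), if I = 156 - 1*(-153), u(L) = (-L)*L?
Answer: 338893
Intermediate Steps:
K(c) = -7 + c (K(c) = c - 7 = -7 + c)
u(L) = -L²
I = 309 (I = 156 + 153 = 309)
-1172*u(-17) + ((K(23) + I) + ((-171 + 27) + 4)) = -(-1172)*(-17)² + (((-7 + 23) + 309) + ((-171 + 27) + 4)) = -(-1172)*289 + ((16 + 309) + (-144 + 4)) = -1172*(-289) + (325 - 140) = 338708 + 185 = 338893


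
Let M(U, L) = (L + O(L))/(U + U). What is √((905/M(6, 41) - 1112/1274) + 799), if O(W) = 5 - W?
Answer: 3*√2732847/91 ≈ 54.499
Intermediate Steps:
M(U, L) = 5/(2*U) (M(U, L) = (L + (5 - L))/(U + U) = 5/((2*U)) = 5*(1/(2*U)) = 5/(2*U))
√((905/M(6, 41) - 1112/1274) + 799) = √((905/(((5/2)/6)) - 1112/1274) + 799) = √((905/(((5/2)*(⅙))) - 1112*1/1274) + 799) = √((905/(5/12) - 556/637) + 799) = √((905*(12/5) - 556/637) + 799) = √((2172 - 556/637) + 799) = √(1383008/637 + 799) = √(1891971/637) = 3*√2732847/91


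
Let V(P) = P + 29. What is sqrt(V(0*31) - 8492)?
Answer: I*sqrt(8463) ≈ 91.995*I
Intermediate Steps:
V(P) = 29 + P
sqrt(V(0*31) - 8492) = sqrt((29 + 0*31) - 8492) = sqrt((29 + 0) - 8492) = sqrt(29 - 8492) = sqrt(-8463) = I*sqrt(8463)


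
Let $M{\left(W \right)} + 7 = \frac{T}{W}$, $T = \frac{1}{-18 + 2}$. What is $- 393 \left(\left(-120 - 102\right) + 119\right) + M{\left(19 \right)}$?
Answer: $\frac{12303487}{304} \approx 40472.0$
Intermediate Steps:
$T = - \frac{1}{16}$ ($T = \frac{1}{-16} = - \frac{1}{16} \approx -0.0625$)
$M{\left(W \right)} = -7 - \frac{1}{16 W}$
$- 393 \left(\left(-120 - 102\right) + 119\right) + M{\left(19 \right)} = - 393 \left(\left(-120 - 102\right) + 119\right) - \left(7 + \frac{1}{16 \cdot 19}\right) = - 393 \left(\left(-120 - 102\right) + 119\right) - \frac{2129}{304} = - 393 \left(-222 + 119\right) - \frac{2129}{304} = \left(-393\right) \left(-103\right) - \frac{2129}{304} = 40479 - \frac{2129}{304} = \frac{12303487}{304}$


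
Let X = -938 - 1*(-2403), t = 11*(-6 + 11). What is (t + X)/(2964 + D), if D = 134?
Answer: 760/1549 ≈ 0.49064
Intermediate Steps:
t = 55 (t = 11*5 = 55)
X = 1465 (X = -938 + 2403 = 1465)
(t + X)/(2964 + D) = (55 + 1465)/(2964 + 134) = 1520/3098 = 1520*(1/3098) = 760/1549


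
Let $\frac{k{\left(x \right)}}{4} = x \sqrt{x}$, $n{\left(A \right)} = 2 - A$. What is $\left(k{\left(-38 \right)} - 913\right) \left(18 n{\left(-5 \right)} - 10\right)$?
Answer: $-105908 - 17632 i \sqrt{38} \approx -1.0591 \cdot 10^{5} - 1.0869 \cdot 10^{5} i$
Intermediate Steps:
$k{\left(x \right)} = 4 x^{\frac{3}{2}}$ ($k{\left(x \right)} = 4 x \sqrt{x} = 4 x^{\frac{3}{2}}$)
$\left(k{\left(-38 \right)} - 913\right) \left(18 n{\left(-5 \right)} - 10\right) = \left(4 \left(-38\right)^{\frac{3}{2}} - 913\right) \left(18 \left(2 - -5\right) - 10\right) = \left(4 \left(- 38 i \sqrt{38}\right) - 913\right) \left(18 \left(2 + 5\right) - 10\right) = \left(- 152 i \sqrt{38} - 913\right) \left(18 \cdot 7 - 10\right) = \left(-913 - 152 i \sqrt{38}\right) \left(126 - 10\right) = \left(-913 - 152 i \sqrt{38}\right) 116 = -105908 - 17632 i \sqrt{38}$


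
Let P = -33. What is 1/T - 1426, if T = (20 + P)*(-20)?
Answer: -370759/260 ≈ -1426.0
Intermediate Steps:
T = 260 (T = (20 - 33)*(-20) = -13*(-20) = 260)
1/T - 1426 = 1/260 - 1426 = -370759/260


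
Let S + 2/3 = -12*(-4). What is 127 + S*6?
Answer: 411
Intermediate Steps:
S = 142/3 (S = -⅔ - 12*(-4) = -⅔ + 48 = 142/3 ≈ 47.333)
127 + S*6 = 127 + (142/3)*6 = 127 + 284 = 411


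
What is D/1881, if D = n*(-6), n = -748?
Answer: 136/57 ≈ 2.3860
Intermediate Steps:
D = 4488 (D = -748*(-6) = 4488)
D/1881 = 4488/1881 = 4488*(1/1881) = 136/57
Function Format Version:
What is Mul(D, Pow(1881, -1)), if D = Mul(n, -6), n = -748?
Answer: Rational(136, 57) ≈ 2.3860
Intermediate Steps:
D = 4488 (D = Mul(-748, -6) = 4488)
Mul(D, Pow(1881, -1)) = Mul(4488, Pow(1881, -1)) = Mul(4488, Rational(1, 1881)) = Rational(136, 57)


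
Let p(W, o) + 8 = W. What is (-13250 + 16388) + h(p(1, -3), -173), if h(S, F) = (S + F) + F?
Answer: 2785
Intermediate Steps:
p(W, o) = -8 + W
h(S, F) = S + 2*F (h(S, F) = (F + S) + F = S + 2*F)
(-13250 + 16388) + h(p(1, -3), -173) = (-13250 + 16388) + ((-8 + 1) + 2*(-173)) = 3138 + (-7 - 346) = 3138 - 353 = 2785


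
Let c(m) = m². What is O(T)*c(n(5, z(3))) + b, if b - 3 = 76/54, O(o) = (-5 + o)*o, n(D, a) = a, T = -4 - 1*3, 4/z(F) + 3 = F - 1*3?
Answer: 4151/27 ≈ 153.74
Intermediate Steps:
z(F) = 4/(-6 + F) (z(F) = 4/(-3 + (F - 1*3)) = 4/(-3 + (F - 3)) = 4/(-3 + (-3 + F)) = 4/(-6 + F))
T = -7 (T = -4 - 3 = -7)
O(o) = o*(-5 + o)
b = 119/27 (b = 3 + 76/54 = 3 + 76*(1/54) = 3 + 38/27 = 119/27 ≈ 4.4074)
O(T)*c(n(5, z(3))) + b = (-7*(-5 - 7))*(4/(-6 + 3))² + 119/27 = (-7*(-12))*(4/(-3))² + 119/27 = 84*(4*(-⅓))² + 119/27 = 84*(-4/3)² + 119/27 = 84*(16/9) + 119/27 = 448/3 + 119/27 = 4151/27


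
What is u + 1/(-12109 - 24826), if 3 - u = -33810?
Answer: 1248883154/36935 ≈ 33813.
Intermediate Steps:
u = 33813 (u = 3 - 1*(-33810) = 3 + 33810 = 33813)
u + 1/(-12109 - 24826) = 33813 + 1/(-12109 - 24826) = 33813 + 1/(-36935) = 33813 - 1/36935 = 1248883154/36935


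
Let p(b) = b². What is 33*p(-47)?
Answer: 72897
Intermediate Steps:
33*p(-47) = 33*(-47)² = 33*2209 = 72897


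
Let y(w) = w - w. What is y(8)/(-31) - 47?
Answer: -47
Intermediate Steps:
y(w) = 0
y(8)/(-31) - 47 = 0/(-31) - 47 = 0*(-1/31) - 47 = 0 - 47 = -47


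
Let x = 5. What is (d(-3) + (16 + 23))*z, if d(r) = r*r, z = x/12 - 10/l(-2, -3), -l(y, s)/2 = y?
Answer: -100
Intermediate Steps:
l(y, s) = -2*y
z = -25/12 (z = 5/12 - 10/((-2*(-2))) = 5*(1/12) - 10/4 = 5/12 - 10*1/4 = 5/12 - 5/2 = -25/12 ≈ -2.0833)
d(r) = r**2
(d(-3) + (16 + 23))*z = ((-3)**2 + (16 + 23))*(-25/12) = (9 + 39)*(-25/12) = 48*(-25/12) = -100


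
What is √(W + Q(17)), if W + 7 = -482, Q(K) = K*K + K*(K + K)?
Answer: 3*√42 ≈ 19.442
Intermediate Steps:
Q(K) = 3*K² (Q(K) = K² + K*(2*K) = K² + 2*K² = 3*K²)
W = -489 (W = -7 - 482 = -489)
√(W + Q(17)) = √(-489 + 3*17²) = √(-489 + 3*289) = √(-489 + 867) = √378 = 3*√42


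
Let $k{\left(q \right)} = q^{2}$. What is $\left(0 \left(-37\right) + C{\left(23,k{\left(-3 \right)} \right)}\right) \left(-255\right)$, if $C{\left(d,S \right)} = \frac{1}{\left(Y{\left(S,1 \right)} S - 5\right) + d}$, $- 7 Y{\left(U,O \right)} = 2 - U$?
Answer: $- \frac{85}{9} \approx -9.4444$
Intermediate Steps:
$Y{\left(U,O \right)} = - \frac{2}{7} + \frac{U}{7}$ ($Y{\left(U,O \right)} = - \frac{2 - U}{7} = - \frac{2}{7} + \frac{U}{7}$)
$C{\left(d,S \right)} = \frac{1}{-5 + d + S \left(- \frac{2}{7} + \frac{S}{7}\right)}$ ($C{\left(d,S \right)} = \frac{1}{\left(\left(- \frac{2}{7} + \frac{S}{7}\right) S - 5\right) + d} = \frac{1}{\left(S \left(- \frac{2}{7} + \frac{S}{7}\right) - 5\right) + d} = \frac{1}{\left(-5 + S \left(- \frac{2}{7} + \frac{S}{7}\right)\right) + d} = \frac{1}{-5 + d + S \left(- \frac{2}{7} + \frac{S}{7}\right)}$)
$\left(0 \left(-37\right) + C{\left(23,k{\left(-3 \right)} \right)}\right) \left(-255\right) = \left(0 \left(-37\right) + \frac{7}{-35 + 7 \cdot 23 + \left(-3\right)^{2} \left(-2 + \left(-3\right)^{2}\right)}\right) \left(-255\right) = \left(0 + \frac{7}{-35 + 161 + 9 \left(-2 + 9\right)}\right) \left(-255\right) = \left(0 + \frac{7}{-35 + 161 + 9 \cdot 7}\right) \left(-255\right) = \left(0 + \frac{7}{-35 + 161 + 63}\right) \left(-255\right) = \left(0 + \frac{7}{189}\right) \left(-255\right) = \left(0 + 7 \cdot \frac{1}{189}\right) \left(-255\right) = \left(0 + \frac{1}{27}\right) \left(-255\right) = \frac{1}{27} \left(-255\right) = - \frac{85}{9}$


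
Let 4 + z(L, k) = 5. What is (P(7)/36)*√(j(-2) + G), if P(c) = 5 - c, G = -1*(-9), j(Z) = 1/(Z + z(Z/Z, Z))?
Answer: -√2/9 ≈ -0.15713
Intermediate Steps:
z(L, k) = 1 (z(L, k) = -4 + 5 = 1)
j(Z) = 1/(1 + Z) (j(Z) = 1/(Z + 1) = 1/(1 + Z))
G = 9
(P(7)/36)*√(j(-2) + G) = ((5 - 1*7)/36)*√(1/(1 - 2) + 9) = ((5 - 7)/36)*√(1/(-1) + 9) = ((1/36)*(-2))*√(-1 + 9) = -√2/9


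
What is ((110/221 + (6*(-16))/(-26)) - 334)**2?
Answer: 5312660544/48841 ≈ 1.0877e+5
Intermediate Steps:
((110/221 + (6*(-16))/(-26)) - 334)**2 = ((110*(1/221) - 96*(-1/26)) - 334)**2 = ((110/221 + 48/13) - 334)**2 = (926/221 - 334)**2 = (-72888/221)**2 = 5312660544/48841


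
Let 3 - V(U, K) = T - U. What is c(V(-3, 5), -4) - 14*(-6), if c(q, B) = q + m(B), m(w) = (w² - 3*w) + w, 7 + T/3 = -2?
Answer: 135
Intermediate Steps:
T = -27 (T = -21 + 3*(-2) = -21 - 6 = -27)
V(U, K) = 30 + U (V(U, K) = 3 - (-27 - U) = 3 + (27 + U) = 30 + U)
m(w) = w² - 2*w
c(q, B) = q + B*(-2 + B)
c(V(-3, 5), -4) - 14*(-6) = ((30 - 3) - 4*(-2 - 4)) - 14*(-6) = (27 - 4*(-6)) + 84 = (27 + 24) + 84 = 51 + 84 = 135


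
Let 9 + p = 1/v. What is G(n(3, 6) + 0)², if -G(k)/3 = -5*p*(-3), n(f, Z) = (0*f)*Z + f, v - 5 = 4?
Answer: 160000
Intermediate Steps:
v = 9 (v = 5 + 4 = 9)
p = -80/9 (p = -9 + 1/9 = -9 + ⅑ = -80/9 ≈ -8.8889)
n(f, Z) = f (n(f, Z) = 0*Z + f = 0 + f = f)
G(k) = 400 (G(k) = -3*(-5*(-80/9))*(-3) = -400*(-3)/3 = -3*(-400/3) = 400)
G(n(3, 6) + 0)² = 400² = 160000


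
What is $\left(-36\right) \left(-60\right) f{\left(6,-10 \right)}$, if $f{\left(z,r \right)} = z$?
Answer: $12960$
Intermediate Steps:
$\left(-36\right) \left(-60\right) f{\left(6,-10 \right)} = \left(-36\right) \left(-60\right) 6 = 2160 \cdot 6 = 12960$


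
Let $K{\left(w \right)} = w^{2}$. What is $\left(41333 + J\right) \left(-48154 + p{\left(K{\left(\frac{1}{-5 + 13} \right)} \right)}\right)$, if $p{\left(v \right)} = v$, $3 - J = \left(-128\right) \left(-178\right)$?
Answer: $- \frac{7146821745}{8} \approx -8.9335 \cdot 10^{8}$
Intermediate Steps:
$J = -22781$ ($J = 3 - \left(-128\right) \left(-178\right) = 3 - 22784 = -22781$)
$\left(41333 + J\right) \left(-48154 + p{\left(K{\left(\frac{1}{-5 + 13} \right)} \right)}\right) = \left(41333 - 22781\right) \left(-48154 + \left(\frac{1}{-5 + 13}\right)^{2}\right) = 18552 \left(-48154 + \left(\frac{1}{8}\right)^{2}\right) = 18552 \left(-48154 + \frac{1}{64}\right) = 18552 \left(- \frac{3081855}{64}\right) = - \frac{7146821745}{8}$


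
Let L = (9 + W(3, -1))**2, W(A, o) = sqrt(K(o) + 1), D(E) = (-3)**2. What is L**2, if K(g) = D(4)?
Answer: (9 + sqrt(10))**4 ≈ 21881.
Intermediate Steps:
D(E) = 9
K(g) = 9
W(A, o) = sqrt(10) (W(A, o) = sqrt(9 + 1) = sqrt(10))
L = (9 + sqrt(10))**2 ≈ 147.92
L**2 = ((9 + sqrt(10))**2)**2 = (9 + sqrt(10))**4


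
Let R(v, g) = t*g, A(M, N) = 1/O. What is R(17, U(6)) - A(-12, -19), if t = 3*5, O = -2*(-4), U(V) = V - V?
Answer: -⅛ ≈ -0.12500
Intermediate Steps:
U(V) = 0
O = 8
t = 15
A(M, N) = ⅛ (A(M, N) = 1/8 = ⅛)
R(v, g) = 15*g
R(17, U(6)) - A(-12, -19) = 15*0 - 1*⅛ = 0 - ⅛ = -⅛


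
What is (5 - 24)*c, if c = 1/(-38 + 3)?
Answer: 19/35 ≈ 0.54286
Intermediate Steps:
c = -1/35 (c = 1/(-35) = -1/35 ≈ -0.028571)
(5 - 24)*c = (5 - 24)*(-1/35) = -19*(-1/35) = 19/35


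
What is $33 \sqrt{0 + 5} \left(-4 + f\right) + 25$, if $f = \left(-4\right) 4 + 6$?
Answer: $25 - 462 \sqrt{5} \approx -1008.1$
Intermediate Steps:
$f = -10$ ($f = -16 + 6 = -10$)
$33 \sqrt{0 + 5} \left(-4 + f\right) + 25 = 33 \sqrt{0 + 5} \left(-4 - 10\right) + 25 = 33 \sqrt{5} \left(-14\right) + 25 = 33 \left(- 14 \sqrt{5}\right) + 25 = - 462 \sqrt{5} + 25 = 25 - 462 \sqrt{5}$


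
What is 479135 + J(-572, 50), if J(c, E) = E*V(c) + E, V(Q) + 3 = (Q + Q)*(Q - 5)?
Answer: 33483435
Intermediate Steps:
V(Q) = -3 + 2*Q*(-5 + Q) (V(Q) = -3 + (Q + Q)*(Q - 5) = -3 + (2*Q)*(-5 + Q) = -3 + 2*Q*(-5 + Q))
J(c, E) = E + E*(-3 - 10*c + 2*c²) (J(c, E) = E*(-3 - 10*c + 2*c²) + E = E + E*(-3 - 10*c + 2*c²))
479135 + J(-572, 50) = 479135 + 2*50*(-1 + (-572)² - 5*(-572)) = 479135 + 2*50*(-1 + 327184 + 2860) = 479135 + 2*50*330043 = 479135 + 33004300 = 33483435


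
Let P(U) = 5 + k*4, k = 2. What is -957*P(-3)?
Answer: -12441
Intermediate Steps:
P(U) = 13 (P(U) = 5 + 2*4 = 5 + 8 = 13)
-957*P(-3) = -957*13 = -12441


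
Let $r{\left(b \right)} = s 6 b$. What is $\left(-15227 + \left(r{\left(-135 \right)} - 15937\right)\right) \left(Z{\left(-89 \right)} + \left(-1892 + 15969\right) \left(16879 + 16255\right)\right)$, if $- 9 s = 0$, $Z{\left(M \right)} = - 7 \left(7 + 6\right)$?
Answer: $-14535738102228$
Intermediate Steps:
$Z{\left(M \right)} = -91$ ($Z{\left(M \right)} = \left(-7\right) 13 = -91$)
$s = 0$ ($s = \left(- \frac{1}{9}\right) 0 = 0$)
$r{\left(b \right)} = 0$ ($r{\left(b \right)} = 0 \cdot 6 b = 0 b = 0$)
$\left(-15227 + \left(r{\left(-135 \right)} - 15937\right)\right) \left(Z{\left(-89 \right)} + \left(-1892 + 15969\right) \left(16879 + 16255\right)\right) = \left(-15227 + \left(0 - 15937\right)\right) \left(-91 + \left(-1892 + 15969\right) \left(16879 + 16255\right)\right) = \left(-15227 - 15937\right) \left(-91 + 14077 \cdot 33134\right) = - 31164 \left(-91 + 466427318\right) = \left(-31164\right) 466427227 = -14535738102228$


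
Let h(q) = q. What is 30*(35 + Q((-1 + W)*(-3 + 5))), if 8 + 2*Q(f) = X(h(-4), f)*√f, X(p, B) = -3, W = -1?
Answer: 930 - 90*I ≈ 930.0 - 90.0*I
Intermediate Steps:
Q(f) = -4 - 3*√f/2 (Q(f) = -4 + (-3*√f)/2 = -4 - 3*√f/2)
30*(35 + Q((-1 + W)*(-3 + 5))) = 30*(35 + (-4 - 3*√(-1 - 1)*√(-3 + 5)/2)) = 30*(35 + (-4 - 3*2*I/2)) = 30*(35 + (-4 - 3*I)) = 30*(31 - 3*I) = 930 - 90*I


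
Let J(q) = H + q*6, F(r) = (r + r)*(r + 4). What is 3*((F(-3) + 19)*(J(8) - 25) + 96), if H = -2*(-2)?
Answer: 1341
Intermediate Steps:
H = 4
F(r) = 2*r*(4 + r) (F(r) = (2*r)*(4 + r) = 2*r*(4 + r))
J(q) = 4 + 6*q (J(q) = 4 + q*6 = 4 + 6*q)
3*((F(-3) + 19)*(J(8) - 25) + 96) = 3*((2*(-3)*(4 - 3) + 19)*((4 + 6*8) - 25) + 96) = 3*((2*(-3)*1 + 19)*((4 + 48) - 25) + 96) = 3*((-6 + 19)*(52 - 25) + 96) = 3*(13*27 + 96) = 3*(351 + 96) = 3*447 = 1341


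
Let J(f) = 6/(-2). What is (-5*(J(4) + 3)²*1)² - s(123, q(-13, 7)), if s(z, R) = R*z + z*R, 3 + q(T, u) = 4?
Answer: -246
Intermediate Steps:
J(f) = -3 (J(f) = 6*(-½) = -3)
q(T, u) = 1 (q(T, u) = -3 + 4 = 1)
s(z, R) = 2*R*z (s(z, R) = R*z + R*z = 2*R*z)
(-5*(J(4) + 3)²*1)² - s(123, q(-13, 7)) = (-5*(-3 + 3)²*1)² - 2*123 = (-5*0²*1)² - 1*246 = (-5*0*1)² - 246 = (0*1)² - 246 = 0² - 246 = 0 - 246 = -246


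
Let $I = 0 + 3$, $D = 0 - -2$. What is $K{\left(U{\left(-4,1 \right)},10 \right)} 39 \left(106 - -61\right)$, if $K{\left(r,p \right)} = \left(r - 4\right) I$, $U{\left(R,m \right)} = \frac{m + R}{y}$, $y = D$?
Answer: $- \frac{214929}{2} \approx -1.0746 \cdot 10^{5}$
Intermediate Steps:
$D = 2$ ($D = 0 + 2 = 2$)
$y = 2$
$U{\left(R,m \right)} = \frac{R}{2} + \frac{m}{2}$ ($U{\left(R,m \right)} = \frac{m + R}{2} = \left(R + m\right) \frac{1}{2} = \frac{R}{2} + \frac{m}{2}$)
$I = 3$
$K{\left(r,p \right)} = -12 + 3 r$ ($K{\left(r,p \right)} = \left(r - 4\right) 3 = \left(-4 + r\right) 3 = -12 + 3 r$)
$K{\left(U{\left(-4,1 \right)},10 \right)} 39 \left(106 - -61\right) = \left(-12 + 3 \left(\frac{1}{2} \left(-4\right) + \frac{1}{2} \cdot 1\right)\right) 39 \left(106 - -61\right) = \left(-12 + 3 \left(-2 + \frac{1}{2}\right)\right) 39 \left(106 + 61\right) = \left(-12 + 3 \left(- \frac{3}{2}\right)\right) 39 \cdot 167 = \left(-12 - \frac{9}{2}\right) 39 \cdot 167 = \left(- \frac{33}{2}\right) 39 \cdot 167 = \left(- \frac{1287}{2}\right) 167 = - \frac{214929}{2}$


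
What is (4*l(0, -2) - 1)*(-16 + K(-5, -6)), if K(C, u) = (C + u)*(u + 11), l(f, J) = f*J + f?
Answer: 71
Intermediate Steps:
l(f, J) = f + J*f (l(f, J) = J*f + f = f + J*f)
K(C, u) = (11 + u)*(C + u) (K(C, u) = (C + u)*(11 + u) = (11 + u)*(C + u))
(4*l(0, -2) - 1)*(-16 + K(-5, -6)) = (4*(0*(1 - 2)) - 1)*(-16 + ((-6)² + 11*(-5) + 11*(-6) - 5*(-6))) = (4*(0*(-1)) - 1)*(-16 + (36 - 55 - 66 + 30)) = (4*0 - 1)*(-16 - 55) = (0 - 1)*(-71) = -1*(-71) = 71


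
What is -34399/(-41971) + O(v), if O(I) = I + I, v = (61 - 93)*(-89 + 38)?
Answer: 137027743/41971 ≈ 3264.8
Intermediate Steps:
v = 1632 (v = -32*(-51) = 1632)
O(I) = 2*I
-34399/(-41971) + O(v) = -34399/(-41971) + 2*1632 = -34399*(-1/41971) + 3264 = 34399/41971 + 3264 = 137027743/41971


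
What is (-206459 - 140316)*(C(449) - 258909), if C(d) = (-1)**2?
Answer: 89782821700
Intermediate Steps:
C(d) = 1
(-206459 - 140316)*(C(449) - 258909) = (-206459 - 140316)*(1 - 258909) = -346775*(-258908) = 89782821700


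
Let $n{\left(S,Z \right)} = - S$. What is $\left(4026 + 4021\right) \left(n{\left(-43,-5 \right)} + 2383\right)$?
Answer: $19522022$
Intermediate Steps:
$\left(4026 + 4021\right) \left(n{\left(-43,-5 \right)} + 2383\right) = \left(4026 + 4021\right) \left(\left(-1\right) \left(-43\right) + 2383\right) = 8047 \left(43 + 2383\right) = 8047 \cdot 2426 = 19522022$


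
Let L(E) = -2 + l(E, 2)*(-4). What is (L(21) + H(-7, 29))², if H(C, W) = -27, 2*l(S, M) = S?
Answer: 5041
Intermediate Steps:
l(S, M) = S/2
L(E) = -2 - 2*E (L(E) = -2 + (E/2)*(-4) = -2 - 2*E)
(L(21) + H(-7, 29))² = ((-2 - 2*21) - 27)² = ((-2 - 42) - 27)² = (-44 - 27)² = (-71)² = 5041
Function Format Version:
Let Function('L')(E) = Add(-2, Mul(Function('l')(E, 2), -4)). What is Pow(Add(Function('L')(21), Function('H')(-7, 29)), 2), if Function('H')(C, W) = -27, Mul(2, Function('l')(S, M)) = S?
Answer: 5041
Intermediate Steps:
Function('l')(S, M) = Mul(Rational(1, 2), S)
Function('L')(E) = Add(-2, Mul(-2, E)) (Function('L')(E) = Add(-2, Mul(Mul(Rational(1, 2), E), -4)) = Add(-2, Mul(-2, E)))
Pow(Add(Function('L')(21), Function('H')(-7, 29)), 2) = Pow(Add(Add(-2, Mul(-2, 21)), -27), 2) = Pow(Add(Add(-2, -42), -27), 2) = Pow(Add(-44, -27), 2) = Pow(-71, 2) = 5041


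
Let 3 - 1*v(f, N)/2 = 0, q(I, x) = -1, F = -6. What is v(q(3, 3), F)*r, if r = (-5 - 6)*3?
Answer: -198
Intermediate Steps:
v(f, N) = 6 (v(f, N) = 6 - 2*0 = 6 + 0 = 6)
r = -33 (r = -11*3 = -33)
v(q(3, 3), F)*r = 6*(-33) = -198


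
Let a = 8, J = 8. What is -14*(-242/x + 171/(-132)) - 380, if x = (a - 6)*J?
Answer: -6605/44 ≈ -150.11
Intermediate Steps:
x = 16 (x = (8 - 6)*8 = 2*8 = 16)
-14*(-242/x + 171/(-132)) - 380 = -14*(-242/16 + 171/(-132)) - 380 = -14*(-242*1/16 + 171*(-1/132)) - 380 = -14*(-121/8 - 57/44) - 380 = -14*(-1445/88) - 380 = 10115/44 - 380 = -6605/44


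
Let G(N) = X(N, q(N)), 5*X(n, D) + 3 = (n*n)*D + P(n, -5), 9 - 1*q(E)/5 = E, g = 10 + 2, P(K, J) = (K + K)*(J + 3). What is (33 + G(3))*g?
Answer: 1008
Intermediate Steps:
P(K, J) = 2*K*(3 + J) (P(K, J) = (2*K)*(3 + J) = 2*K*(3 + J))
g = 12
q(E) = 45 - 5*E
X(n, D) = -⅗ - 4*n/5 + D*n²/5 (X(n, D) = -⅗ + ((n*n)*D + 2*n*(3 - 5))/5 = -⅗ + (n²*D + 2*n*(-2))/5 = -⅗ + (D*n² - 4*n)/5 = -⅗ + (-4*n + D*n²)/5 = -⅗ + (-4*n/5 + D*n²/5) = -⅗ - 4*n/5 + D*n²/5)
G(N) = -⅗ - 4*N/5 + N²*(45 - 5*N)/5 (G(N) = -⅗ - 4*N/5 + (45 - 5*N)*N²/5 = -⅗ - 4*N/5 + N²*(45 - 5*N)/5)
(33 + G(3))*g = (33 + (-⅗ - ⅘*3 - 1*3²*(-9 + 3)))*12 = (33 + (-⅗ - 12/5 - 1*9*(-6)))*12 = (33 + (-⅗ - 12/5 + 54))*12 = (33 + 51)*12 = 84*12 = 1008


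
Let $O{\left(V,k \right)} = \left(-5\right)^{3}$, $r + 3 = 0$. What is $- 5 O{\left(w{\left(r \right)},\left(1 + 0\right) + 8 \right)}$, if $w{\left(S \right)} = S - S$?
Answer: $625$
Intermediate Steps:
$r = -3$ ($r = -3 + 0 = -3$)
$w{\left(S \right)} = 0$
$O{\left(V,k \right)} = -125$
$- 5 O{\left(w{\left(r \right)},\left(1 + 0\right) + 8 \right)} = \left(-5\right) \left(-125\right) = 625$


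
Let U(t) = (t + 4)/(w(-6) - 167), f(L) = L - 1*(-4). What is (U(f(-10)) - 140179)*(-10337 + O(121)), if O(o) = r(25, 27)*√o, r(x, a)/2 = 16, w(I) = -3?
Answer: 23794682358/17 ≈ 1.3997e+9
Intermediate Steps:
r(x, a) = 32 (r(x, a) = 2*16 = 32)
f(L) = 4 + L (f(L) = L + 4 = 4 + L)
U(t) = -2/85 - t/170 (U(t) = (t + 4)/(-3 - 167) = (4 + t)/(-170) = (4 + t)*(-1/170) = -2/85 - t/170)
O(o) = 32*√o
(U(f(-10)) - 140179)*(-10337 + O(121)) = ((-2/85 - (4 - 10)/170) - 140179)*(-10337 + 32*√121) = ((-2/85 - 1/170*(-6)) - 140179)*(-10337 + 32*11) = ((-2/85 + 3/85) - 140179)*(-10337 + 352) = (1/85 - 140179)*(-9985) = -11915214/85*(-9985) = 23794682358/17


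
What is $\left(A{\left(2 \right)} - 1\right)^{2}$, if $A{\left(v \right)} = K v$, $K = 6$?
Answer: $121$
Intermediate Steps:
$A{\left(v \right)} = 6 v$
$\left(A{\left(2 \right)} - 1\right)^{2} = \left(6 \cdot 2 - 1\right)^{2} = \left(12 - 1\right)^{2} = 11^{2} = 121$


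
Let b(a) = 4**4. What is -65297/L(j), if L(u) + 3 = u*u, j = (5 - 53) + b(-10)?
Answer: -65297/43261 ≈ -1.5094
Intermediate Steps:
b(a) = 256
j = 208 (j = (5 - 53) + 256 = -48 + 256 = 208)
L(u) = -3 + u**2 (L(u) = -3 + u*u = -3 + u**2)
-65297/L(j) = -65297/(-3 + 208**2) = -65297/(-3 + 43264) = -65297/43261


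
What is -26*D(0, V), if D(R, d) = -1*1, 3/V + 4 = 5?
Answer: 26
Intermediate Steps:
V = 3 (V = 3/(-4 + 5) = 3/1 = 3*1 = 3)
D(R, d) = -1
-26*D(0, V) = -26*(-1) = 26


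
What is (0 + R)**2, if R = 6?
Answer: 36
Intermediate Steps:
(0 + R)**2 = (0 + 6)**2 = 6**2 = 36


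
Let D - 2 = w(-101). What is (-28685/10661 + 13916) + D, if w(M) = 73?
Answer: 149129366/10661 ≈ 13988.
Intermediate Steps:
D = 75 (D = 2 + 73 = 75)
(-28685/10661 + 13916) + D = (-28685/10661 + 13916) + 75 = 148329791/10661 + 75 = 149129366/10661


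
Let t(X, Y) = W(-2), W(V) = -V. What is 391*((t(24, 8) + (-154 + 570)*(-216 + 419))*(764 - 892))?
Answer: -4226553600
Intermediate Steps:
t(X, Y) = 2 (t(X, Y) = -1*(-2) = 2)
391*((t(24, 8) + (-154 + 570)*(-216 + 419))*(764 - 892)) = 391*((2 + (-154 + 570)*(-216 + 419))*(764 - 892)) = 391*((2 + 416*203)*(-128)) = 391*((2 + 84448)*(-128)) = 391*(84450*(-128)) = 391*(-10809600) = -4226553600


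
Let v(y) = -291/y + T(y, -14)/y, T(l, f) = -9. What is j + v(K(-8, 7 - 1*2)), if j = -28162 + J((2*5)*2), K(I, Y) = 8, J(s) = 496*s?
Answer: -36559/2 ≈ -18280.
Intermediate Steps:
j = -18242 (j = -28162 + 496*((2*5)*2) = -28162 + 496*(10*2) = -28162 + 496*20 = -28162 + 9920 = -18242)
v(y) = -300/y (v(y) = -291/y - 9/y = -300/y)
j + v(K(-8, 7 - 1*2)) = -18242 - 300/8 = -18242 - 300*1/8 = -18242 - 75/2 = -36559/2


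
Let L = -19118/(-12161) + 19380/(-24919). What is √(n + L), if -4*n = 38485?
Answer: 3*I*√392656617111784028917/606079918 ≈ 98.084*I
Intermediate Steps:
n = -38485/4 (n = -¼*38485 = -38485/4 ≈ -9621.3)
L = 240721262/303039959 (L = -19118*(-1/12161) + 19380*(-1/24919) = 19118/12161 - 19380/24919 = 240721262/303039959 ≈ 0.79435)
√(n + L) = √(-38485/4 + 240721262/303039959) = √(-11661529937067/1212159836) = 3*I*√392656617111784028917/606079918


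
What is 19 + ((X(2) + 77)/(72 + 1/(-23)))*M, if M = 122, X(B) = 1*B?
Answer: 253119/1655 ≈ 152.94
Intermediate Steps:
X(B) = B
19 + ((X(2) + 77)/(72 + 1/(-23)))*M = 19 + ((2 + 77)/(72 + 1/(-23)))*122 = 19 + (79/(72 - 1/23))*122 = 19 + (79/(1655/23))*122 = 19 + (79*(23/1655))*122 = 19 + (1817/1655)*122 = 19 + 221674/1655 = 253119/1655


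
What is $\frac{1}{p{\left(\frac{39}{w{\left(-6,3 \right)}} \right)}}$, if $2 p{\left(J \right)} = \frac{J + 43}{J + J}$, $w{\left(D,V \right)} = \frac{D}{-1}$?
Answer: $\frac{52}{99} \approx 0.52525$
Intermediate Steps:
$w{\left(D,V \right)} = - D$ ($w{\left(D,V \right)} = D \left(-1\right) = - D$)
$p{\left(J \right)} = \frac{43 + J}{4 J}$ ($p{\left(J \right)} = \frac{\left(J + 43\right) \frac{1}{J + J}}{2} = \frac{\left(43 + J\right) \frac{1}{2 J}}{2} = \frac{\frac{1}{2} \frac{1}{J} \left(43 + J\right)}{2} = \frac{43 + J}{4 J}$)
$\frac{1}{p{\left(\frac{39}{w{\left(-6,3 \right)}} \right)}} = \frac{1}{\frac{1}{4} \frac{1}{39 \frac{1}{\left(-1\right) \left(-6\right)}} \left(43 + \frac{39}{\left(-1\right) \left(-6\right)}\right)} = \frac{1}{\frac{1}{4} \frac{1}{39 \cdot \frac{1}{6}} \left(43 + \frac{39}{6}\right)} = \frac{1}{\frac{1}{4} \frac{1}{39 \cdot \frac{1}{6}} \left(43 + 39 \cdot \frac{1}{6}\right)} = \frac{1}{\frac{1}{4} \frac{1}{\frac{13}{2}} \left(43 + \frac{13}{2}\right)} = \frac{1}{\frac{1}{4} \cdot \frac{2}{13} \cdot \frac{99}{2}} = \frac{1}{\frac{99}{52}} = \frac{52}{99}$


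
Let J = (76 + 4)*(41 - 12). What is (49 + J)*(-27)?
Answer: -63963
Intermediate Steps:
J = 2320 (J = 80*29 = 2320)
(49 + J)*(-27) = (49 + 2320)*(-27) = 2369*(-27) = -63963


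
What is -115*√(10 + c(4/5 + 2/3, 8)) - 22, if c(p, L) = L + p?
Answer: -22 - 46*√1095/3 ≈ -529.39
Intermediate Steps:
-115*√(10 + c(4/5 + 2/3, 8)) - 22 = -115*√(10 + (8 + (4/5 + 2/3))) - 22 = -115*√(10 + (8 + (4*(⅕) + 2*(⅓)))) - 22 = -115*√(10 + (8 + (⅘ + ⅔))) - 22 = -115*√(10 + (8 + 22/15)) - 22 = -115*√(10 + 142/15) - 22 = -46*√1095/3 - 22 = -22 - 46*√1095/3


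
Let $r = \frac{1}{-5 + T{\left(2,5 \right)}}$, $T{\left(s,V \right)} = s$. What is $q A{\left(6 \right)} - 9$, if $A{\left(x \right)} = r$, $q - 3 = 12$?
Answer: $-14$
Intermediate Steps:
$q = 15$ ($q = 3 + 12 = 15$)
$r = - \frac{1}{3}$ ($r = \frac{1}{-5 + 2} = \frac{1}{-3} = - \frac{1}{3} \approx -0.33333$)
$A{\left(x \right)} = - \frac{1}{3}$
$q A{\left(6 \right)} - 9 = 15 \left(- \frac{1}{3}\right) - 9 = -5 - 9 = -14$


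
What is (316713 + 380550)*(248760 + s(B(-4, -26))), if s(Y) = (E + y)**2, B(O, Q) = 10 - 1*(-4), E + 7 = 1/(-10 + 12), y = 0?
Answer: 693922412967/4 ≈ 1.7348e+11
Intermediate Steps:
E = -13/2 (E = -7 + 1/(-10 + 12) = -7 + 1/2 = -13/2 ≈ -6.5000)
B(O, Q) = 14 (B(O, Q) = 10 + 4 = 14)
s(Y) = 169/4 (s(Y) = (-13/2 + 0)**2 = (-13/2)**2 = 169/4)
(316713 + 380550)*(248760 + s(B(-4, -26))) = (316713 + 380550)*(248760 + 169/4) = 697263*(995209/4) = 693922412967/4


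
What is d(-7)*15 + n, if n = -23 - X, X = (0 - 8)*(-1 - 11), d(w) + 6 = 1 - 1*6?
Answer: -284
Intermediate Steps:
d(w) = -11 (d(w) = -6 + (1 - 1*6) = -6 + (1 - 6) = -6 - 5 = -11)
X = 96 (X = -8*(-12) = 96)
n = -119 (n = -23 - 1*96 = -23 - 96 = -119)
d(-7)*15 + n = -11*15 - 119 = -165 - 119 = -284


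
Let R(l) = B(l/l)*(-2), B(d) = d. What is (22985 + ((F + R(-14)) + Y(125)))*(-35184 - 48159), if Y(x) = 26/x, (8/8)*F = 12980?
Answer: -374660205543/125 ≈ -2.9973e+9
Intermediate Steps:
F = 12980
R(l) = -2 (R(l) = (l/l)*(-2) = 1*(-2) = -2)
(22985 + ((F + R(-14)) + Y(125)))*(-35184 - 48159) = (22985 + ((12980 - 2) + 26/125))*(-35184 - 48159) = (22985 + (12978 + 26*(1/125)))*(-83343) = (22985 + (12978 + 26/125))*(-83343) = (22985 + 1622276/125)*(-83343) = (4495401/125)*(-83343) = -374660205543/125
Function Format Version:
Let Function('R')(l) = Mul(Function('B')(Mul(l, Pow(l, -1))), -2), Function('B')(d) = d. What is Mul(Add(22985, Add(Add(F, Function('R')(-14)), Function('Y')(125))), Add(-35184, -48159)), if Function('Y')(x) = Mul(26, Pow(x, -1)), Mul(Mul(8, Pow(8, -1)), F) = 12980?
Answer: Rational(-374660205543, 125) ≈ -2.9973e+9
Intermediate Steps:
F = 12980
Function('R')(l) = -2 (Function('R')(l) = Mul(Mul(l, Pow(l, -1)), -2) = Mul(1, -2) = -2)
Mul(Add(22985, Add(Add(F, Function('R')(-14)), Function('Y')(125))), Add(-35184, -48159)) = Mul(Add(22985, Add(Add(12980, -2), Mul(26, Pow(125, -1)))), Add(-35184, -48159)) = Mul(Add(22985, Add(12978, Mul(26, Rational(1, 125)))), -83343) = Mul(Add(22985, Add(12978, Rational(26, 125))), -83343) = Mul(Add(22985, Rational(1622276, 125)), -83343) = Mul(Rational(4495401, 125), -83343) = Rational(-374660205543, 125)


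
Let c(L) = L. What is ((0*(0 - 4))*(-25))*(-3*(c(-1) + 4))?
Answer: 0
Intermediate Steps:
((0*(0 - 4))*(-25))*(-3*(c(-1) + 4)) = ((0*(0 - 4))*(-25))*(-3*(-1 + 4)) = ((0*(-4))*(-25))*(-3*3) = (0*(-25))*(-9) = 0*(-9) = 0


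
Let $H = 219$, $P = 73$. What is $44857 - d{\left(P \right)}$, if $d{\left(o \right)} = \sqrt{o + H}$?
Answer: $44857 - 2 \sqrt{73} \approx 44840.0$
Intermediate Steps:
$d{\left(o \right)} = \sqrt{219 + o}$ ($d{\left(o \right)} = \sqrt{o + 219} = \sqrt{219 + o}$)
$44857 - d{\left(P \right)} = 44857 - \sqrt{219 + 73} = 44857 - \sqrt{292} = 44857 - 2 \sqrt{73}$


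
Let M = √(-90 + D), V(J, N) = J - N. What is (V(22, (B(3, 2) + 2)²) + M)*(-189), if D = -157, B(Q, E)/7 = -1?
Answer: 567 - 189*I*√247 ≈ 567.0 - 2970.4*I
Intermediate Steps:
B(Q, E) = -7 (B(Q, E) = 7*(-1) = -7)
M = I*√247 (M = √(-90 - 157) = √(-247) = I*√247 ≈ 15.716*I)
(V(22, (B(3, 2) + 2)²) + M)*(-189) = ((22 - (-7 + 2)²) + I*√247)*(-189) = ((22 - 1*(-5)²) + I*√247)*(-189) = ((22 - 1*25) + I*√247)*(-189) = ((22 - 25) + I*√247)*(-189) = (-3 + I*√247)*(-189) = 567 - 189*I*√247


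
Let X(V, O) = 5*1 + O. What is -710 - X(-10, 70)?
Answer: -785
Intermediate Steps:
X(V, O) = 5 + O
-710 - X(-10, 70) = -710 - (5 + 70) = -710 - 1*75 = -710 - 75 = -785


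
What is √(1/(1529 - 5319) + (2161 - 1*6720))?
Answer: I*√65485935690/3790 ≈ 67.52*I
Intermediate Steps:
√(1/(1529 - 5319) + (2161 - 1*6720)) = √(1/(-3790) + (2161 - 6720)) = √(-1/3790 - 4559) = √(-17278611/3790) = I*√65485935690/3790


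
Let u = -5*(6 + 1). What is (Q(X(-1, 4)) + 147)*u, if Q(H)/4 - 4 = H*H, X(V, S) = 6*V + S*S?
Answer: -19705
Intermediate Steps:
u = -35 (u = -5*7 = -35)
X(V, S) = S**2 + 6*V (X(V, S) = 6*V + S**2 = S**2 + 6*V)
Q(H) = 16 + 4*H**2 (Q(H) = 16 + 4*(H*H) = 16 + 4*H**2)
(Q(X(-1, 4)) + 147)*u = ((16 + 4*(4**2 + 6*(-1))**2) + 147)*(-35) = ((16 + 4*(16 - 6)**2) + 147)*(-35) = ((16 + 4*10**2) + 147)*(-35) = ((16 + 4*100) + 147)*(-35) = ((16 + 400) + 147)*(-35) = (416 + 147)*(-35) = 563*(-35) = -19705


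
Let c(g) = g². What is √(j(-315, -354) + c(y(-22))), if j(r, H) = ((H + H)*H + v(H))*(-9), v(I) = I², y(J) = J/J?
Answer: I*√3383531 ≈ 1839.4*I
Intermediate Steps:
y(J) = 1
j(r, H) = -27*H² (j(r, H) = ((H + H)*H + H²)*(-9) = ((2*H)*H + H²)*(-9) = (2*H² + H²)*(-9) = (3*H²)*(-9) = -27*H²)
√(j(-315, -354) + c(y(-22))) = √(-27*(-354)² + 1²) = √(-27*125316 + 1) = √(-3383532 + 1) = √(-3383531) = I*√3383531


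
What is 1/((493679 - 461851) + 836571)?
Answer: 1/868399 ≈ 1.1515e-6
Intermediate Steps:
1/((493679 - 461851) + 836571) = 1/(31828 + 836571) = 1/868399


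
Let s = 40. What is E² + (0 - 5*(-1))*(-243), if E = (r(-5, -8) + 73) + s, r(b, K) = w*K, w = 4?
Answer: 5346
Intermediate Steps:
r(b, K) = 4*K
E = 81 (E = (4*(-8) + 73) + 40 = (-32 + 73) + 40 = 41 + 40 = 81)
E² + (0 - 5*(-1))*(-243) = 81² + (0 - 5*(-1))*(-243) = 6561 + (0 + 5)*(-243) = 6561 + 5*(-243) = 6561 - 1215 = 5346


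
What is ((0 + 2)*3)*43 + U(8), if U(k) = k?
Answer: 266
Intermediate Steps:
((0 + 2)*3)*43 + U(8) = ((0 + 2)*3)*43 + 8 = (2*3)*43 + 8 = 6*43 + 8 = 258 + 8 = 266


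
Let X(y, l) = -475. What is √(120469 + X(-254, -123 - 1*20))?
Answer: √119994 ≈ 346.40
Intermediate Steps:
√(120469 + X(-254, -123 - 1*20)) = √(120469 - 475) = √119994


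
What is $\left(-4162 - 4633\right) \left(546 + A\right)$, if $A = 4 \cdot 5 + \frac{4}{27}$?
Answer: $- \frac{134440370}{27} \approx -4.9793 \cdot 10^{6}$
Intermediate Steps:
$A = \frac{544}{27}$ ($A = 20 + 4 \cdot \frac{1}{27} = 20 + \frac{4}{27} = \frac{544}{27} \approx 20.148$)
$\left(-4162 - 4633\right) \left(546 + A\right) = \left(-4162 - 4633\right) \left(546 + \frac{544}{27}\right) = \left(-8795\right) \frac{15286}{27} = - \frac{134440370}{27}$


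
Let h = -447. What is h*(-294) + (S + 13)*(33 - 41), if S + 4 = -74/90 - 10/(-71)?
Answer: 419667886/3195 ≈ 1.3135e+5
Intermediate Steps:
S = -14957/3195 (S = -4 + (-74/90 - 10/(-71)) = -4 + (-74*1/90 - 10*(-1/71)) = -4 + (-37/45 + 10/71) = -4 - 2177/3195 = -14957/3195 ≈ -4.6814)
h*(-294) + (S + 13)*(33 - 41) = -447*(-294) + (-14957/3195 + 13)*(33 - 41) = 131418 + (26578/3195)*(-8) = 131418 - 212624/3195 = 419667886/3195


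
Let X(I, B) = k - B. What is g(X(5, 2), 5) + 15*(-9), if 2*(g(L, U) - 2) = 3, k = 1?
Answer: -263/2 ≈ -131.50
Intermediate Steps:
X(I, B) = 1 - B
g(L, U) = 7/2 (g(L, U) = 2 + (½)*3 = 2 + 3/2 = 7/2)
g(X(5, 2), 5) + 15*(-9) = 7/2 + 15*(-9) = 7/2 - 135 = -263/2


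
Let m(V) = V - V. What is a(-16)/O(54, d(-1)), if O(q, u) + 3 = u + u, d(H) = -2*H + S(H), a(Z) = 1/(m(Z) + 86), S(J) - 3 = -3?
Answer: 1/86 ≈ 0.011628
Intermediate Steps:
m(V) = 0
S(J) = 0 (S(J) = 3 - 3 = 0)
a(Z) = 1/86 (a(Z) = 1/(0 + 86) = 1/86)
d(H) = -2*H (d(H) = -2*H + 0 = -2*H)
O(q, u) = -3 + 2*u (O(q, u) = -3 + (u + u) = -3 + 2*u)
a(-16)/O(54, d(-1)) = 1/(86*(-3 + 2*(-2*(-1)))) = 1/(86*(-3 + 2*2)) = 1/(86*(-3 + 4)) = (1/86)/1 = (1/86)*1 = 1/86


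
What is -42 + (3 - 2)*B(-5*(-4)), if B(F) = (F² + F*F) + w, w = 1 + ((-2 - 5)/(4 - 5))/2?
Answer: 1525/2 ≈ 762.50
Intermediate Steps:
w = 9/2 (w = 1 - 7/(-1)*(½) = 1 - 7*(-1)*(½) = 1 + 7*(½) = 1 + 7/2 = 9/2 ≈ 4.5000)
B(F) = 9/2 + 2*F² (B(F) = (F² + F*F) + 9/2 = (F² + F²) + 9/2 = 2*F² + 9/2 = 9/2 + 2*F²)
-42 + (3 - 2)*B(-5*(-4)) = -42 + (3 - 2)*(9/2 + 2*(-5*(-4))²) = -42 + 1*(9/2 + 2*20²) = -42 + 1*(9/2 + 2*400) = -42 + 1*(9/2 + 800) = -42 + 1*(1609/2) = -42 + 1609/2 = 1525/2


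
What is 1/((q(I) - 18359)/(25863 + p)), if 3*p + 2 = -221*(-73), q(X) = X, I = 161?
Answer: -15620/9099 ≈ -1.7167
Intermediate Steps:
p = 5377 (p = -⅔ + (-221*(-73))/3 = -⅔ + (⅓)*16133 = -⅔ + 16133/3 = 5377)
1/((q(I) - 18359)/(25863 + p)) = 1/((161 - 18359)/(25863 + 5377)) = 1/(-18198/31240) = 1/(-18198*1/31240) = 1/(-9099/15620) = -15620/9099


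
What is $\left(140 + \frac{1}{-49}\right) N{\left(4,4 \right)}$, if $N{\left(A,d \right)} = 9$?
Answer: $\frac{61731}{49} \approx 1259.8$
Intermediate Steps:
$\left(140 + \frac{1}{-49}\right) N{\left(4,4 \right)} = \left(140 + \frac{1}{-49}\right) 9 = \left(140 - \frac{1}{49}\right) 9 = \frac{6859}{49} \cdot 9 = \frac{61731}{49}$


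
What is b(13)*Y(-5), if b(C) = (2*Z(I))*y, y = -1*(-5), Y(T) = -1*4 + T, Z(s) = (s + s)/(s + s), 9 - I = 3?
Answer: -90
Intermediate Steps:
I = 6 (I = 9 - 1*3 = 9 - 3 = 6)
Z(s) = 1 (Z(s) = (2*s)/((2*s)) = (2*s)*(1/(2*s)) = 1)
Y(T) = -4 + T
y = 5
b(C) = 10 (b(C) = (2*1)*5 = 2*5 = 10)
b(13)*Y(-5) = 10*(-4 - 5) = 10*(-9) = -90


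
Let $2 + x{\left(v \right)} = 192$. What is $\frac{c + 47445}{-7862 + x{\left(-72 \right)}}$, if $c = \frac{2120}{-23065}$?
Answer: $- \frac{218863361}{35390936} \approx -6.1842$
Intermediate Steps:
$c = - \frac{424}{4613}$ ($c = 2120 \left(- \frac{1}{23065}\right) = - \frac{424}{4613} \approx -0.091914$)
$x{\left(v \right)} = 190$ ($x{\left(v \right)} = -2 + 192 = 190$)
$\frac{c + 47445}{-7862 + x{\left(-72 \right)}} = \frac{- \frac{424}{4613} + 47445}{-7862 + 190} = \frac{218863361}{4613 \left(-7672\right)} = \frac{218863361}{4613} \left(- \frac{1}{7672}\right) = - \frac{218863361}{35390936}$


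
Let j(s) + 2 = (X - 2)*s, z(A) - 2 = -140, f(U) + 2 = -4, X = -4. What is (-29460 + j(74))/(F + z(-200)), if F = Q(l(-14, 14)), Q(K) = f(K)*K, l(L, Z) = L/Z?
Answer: 14953/66 ≈ 226.56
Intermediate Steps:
f(U) = -6 (f(U) = -2 - 4 = -6)
z(A) = -138 (z(A) = 2 - 140 = -138)
Q(K) = -6*K
j(s) = -2 - 6*s (j(s) = -2 + (-4 - 2)*s = -2 - 6*s)
F = 6 (F = -(-84)/14 = -6*(-1) = 6)
(-29460 + j(74))/(F + z(-200)) = (-29460 + (-2 - 6*74))/(6 - 138) = (-29460 + (-2 - 444))/(-132) = (-29460 - 446)*(-1/132) = -29906*(-1/132) = 14953/66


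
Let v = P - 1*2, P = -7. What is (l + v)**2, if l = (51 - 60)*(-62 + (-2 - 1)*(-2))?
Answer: 245025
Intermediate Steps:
l = 504 (l = -9*(-62 - 3*(-2)) = -9*(-62 + 6) = -9*(-56) = 504)
v = -9 (v = -7 - 1*2 = -7 - 2 = -9)
(l + v)**2 = (504 - 9)**2 = 495**2 = 245025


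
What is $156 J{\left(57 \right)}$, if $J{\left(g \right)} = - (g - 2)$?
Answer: $-8580$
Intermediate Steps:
$J{\left(g \right)} = 2 - g$ ($J{\left(g \right)} = - (-2 + g) = 2 - g$)
$156 J{\left(57 \right)} = 156 \left(2 - 57\right) = 156 \left(-55\right) = -8580$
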